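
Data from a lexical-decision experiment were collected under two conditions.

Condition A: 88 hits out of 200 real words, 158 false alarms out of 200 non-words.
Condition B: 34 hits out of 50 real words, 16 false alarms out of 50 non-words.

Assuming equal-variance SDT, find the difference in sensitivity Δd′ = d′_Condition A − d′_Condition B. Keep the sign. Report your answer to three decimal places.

Δd′ = -1.893

Condition A: z(0.4400) = -0.1510, z(0.7900) = 0.8064, d' = -0.9574
Condition B: z(0.6800) = 0.4677, z(0.3200) = -0.4677, d' = 0.9354
Δd' = d'_Condition A − d'_Condition B = -0.9574 − 0.9354 = -1.8928
Condition B has the higher sensitivity.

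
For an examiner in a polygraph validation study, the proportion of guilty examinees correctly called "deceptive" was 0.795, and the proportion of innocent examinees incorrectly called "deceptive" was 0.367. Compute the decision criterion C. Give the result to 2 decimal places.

z(H) = z(0.795) = 0.8239
z(FA) = z(0.367) = -0.3398
c = −½·[z(H) + z(FA)] = −0.5 × (0.8239 + (-0.3398)) = -0.24205
c < 0: the examiner has a liberal response bias.

C = -0.24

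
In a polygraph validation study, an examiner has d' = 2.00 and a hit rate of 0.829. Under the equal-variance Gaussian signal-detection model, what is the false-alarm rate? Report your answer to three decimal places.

false-alarm rate = 0.147

z(hit rate) = z(0.829) = 0.9502
z(FA) = z(H) − d' = 0.9502 − 2.00 = -1.0498
false-alarm rate = Φ(-1.0498) = 0.1469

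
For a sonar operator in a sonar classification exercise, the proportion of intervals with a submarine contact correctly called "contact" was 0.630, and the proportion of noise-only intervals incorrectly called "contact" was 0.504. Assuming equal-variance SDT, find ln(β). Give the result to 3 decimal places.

z(H) = z(0.630) = 0.3319
z(FA) = z(0.504) = 0.0100
ln β = −½·[z(H)² − z(FA)²] = −0.5 × (0.1102 − 0.0001) = -0.05505

ln β = -0.055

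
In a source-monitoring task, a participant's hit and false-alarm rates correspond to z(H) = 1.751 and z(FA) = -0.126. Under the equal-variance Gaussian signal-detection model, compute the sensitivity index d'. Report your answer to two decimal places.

d' = z(H) − z(FA) = 1.751 − (-0.126) = 1.877

d' = 1.88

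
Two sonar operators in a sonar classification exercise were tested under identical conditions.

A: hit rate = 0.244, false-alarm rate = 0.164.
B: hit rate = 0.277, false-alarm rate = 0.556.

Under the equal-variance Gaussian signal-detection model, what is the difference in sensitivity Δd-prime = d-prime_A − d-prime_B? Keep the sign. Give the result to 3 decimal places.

A: z(0.244) = -0.6935, z(0.164) = -0.9782, d' = 0.2847
B: z(0.277) = -0.5918, z(0.556) = 0.1408, d' = -0.7326
Δd' = d'_A − d'_B = 0.2847 − (-0.7326) = 1.0173
A has the higher sensitivity.

Δd-prime = 1.017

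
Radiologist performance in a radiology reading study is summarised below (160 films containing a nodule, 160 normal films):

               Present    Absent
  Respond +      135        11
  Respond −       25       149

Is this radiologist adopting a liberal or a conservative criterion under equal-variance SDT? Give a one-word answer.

z(H) = 1.010, z(FA) = -1.485
c = −½·(z(H) + z(FA)) = 0.2375
c > 0 → conservative criterion (biased toward responding “no”).

conservative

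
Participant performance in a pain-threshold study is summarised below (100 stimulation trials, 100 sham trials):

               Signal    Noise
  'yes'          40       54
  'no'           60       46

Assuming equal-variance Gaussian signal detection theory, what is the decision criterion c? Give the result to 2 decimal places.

H = 40/100 = 0.4000
FA = 54/100 = 0.5400
z(H) = -0.253
z(FA) = 0.100
c = −½·[z(H) + z(FA)] = −0.5 × (-0.253 + 0.100) = 0.0765
c > 0: the participant has a conservative response bias.

c = 0.08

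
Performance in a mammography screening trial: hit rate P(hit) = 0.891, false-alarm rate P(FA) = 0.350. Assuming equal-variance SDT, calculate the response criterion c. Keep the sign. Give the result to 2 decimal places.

c = -0.42

z(0.891) = 1.2319, z(0.350) = -0.3853
c = −½·[z(H) + z(FA)] = −0.5 × (1.2319 + (-0.3853)) = -0.4233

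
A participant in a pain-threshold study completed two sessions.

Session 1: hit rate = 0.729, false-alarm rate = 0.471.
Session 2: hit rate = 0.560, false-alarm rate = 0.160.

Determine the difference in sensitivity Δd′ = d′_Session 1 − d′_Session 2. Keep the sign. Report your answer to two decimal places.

Session 1: z(0.729) = 0.610, z(0.471) = -0.073, d' = 0.683
Session 2: z(0.560) = 0.151, z(0.160) = -0.994, d' = 1.145
Δd' = d'_Session 1 − d'_Session 2 = 0.683 − 1.145 = -0.462
Session 2 has the higher sensitivity.

Δd′ = -0.46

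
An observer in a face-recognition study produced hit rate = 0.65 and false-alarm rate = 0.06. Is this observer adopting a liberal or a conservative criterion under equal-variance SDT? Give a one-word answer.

conservative

z(H) = 0.385, z(FA) = -1.555
c = −½·(z(H) + z(FA)) = 0.585
c > 0 → conservative criterion (biased toward responding “no”).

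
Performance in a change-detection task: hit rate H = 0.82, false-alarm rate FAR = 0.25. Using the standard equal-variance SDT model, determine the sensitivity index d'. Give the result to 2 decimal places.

d' = 1.59

z(0.82) = 0.9154, z(0.25) = -0.6745
d' = z(H) − z(FA) = 0.9154 − (-0.6745) = 1.5899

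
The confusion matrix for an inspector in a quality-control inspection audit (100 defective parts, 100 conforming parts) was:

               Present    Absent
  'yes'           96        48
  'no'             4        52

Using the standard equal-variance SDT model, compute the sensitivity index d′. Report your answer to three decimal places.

d′ = 1.801

H = 96/100 = 0.9600
FA = 48/100 = 0.4800
z(H) = z(0.9600) = 1.7507
z(FA) = z(0.4800) = -0.0502
d' = z(H) − z(FA) = 1.7507 − (-0.0502) = 1.8009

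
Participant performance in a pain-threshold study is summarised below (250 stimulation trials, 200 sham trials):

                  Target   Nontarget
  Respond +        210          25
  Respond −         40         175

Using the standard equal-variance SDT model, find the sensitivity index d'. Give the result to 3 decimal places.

H = 210/250 = 0.8400
FA = 25/200 = 0.1250
Φ⁻¹(H) = 0.9945
Φ⁻¹(FA) = -1.1503
d' = z(H) − z(FA) = 0.9945 − (-1.1503) = 2.1448

d' = 2.145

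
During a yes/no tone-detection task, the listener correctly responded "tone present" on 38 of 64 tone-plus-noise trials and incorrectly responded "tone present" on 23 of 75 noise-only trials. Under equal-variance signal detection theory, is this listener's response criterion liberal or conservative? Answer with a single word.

conservative

z(H) = 0.237, z(FA) = -0.505
c = −½·(z(H) + z(FA)) = 0.134
c > 0 → conservative criterion (biased toward responding “no”).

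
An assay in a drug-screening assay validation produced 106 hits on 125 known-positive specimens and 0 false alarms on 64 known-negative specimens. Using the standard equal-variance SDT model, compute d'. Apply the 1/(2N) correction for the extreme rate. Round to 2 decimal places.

The false-alarm rate is 0/64 = 0, so apply the 1/(2N) correction: FA → 1/(2·64) = 0.00781.
z(H) = z(0.84800) = 1.028
z(FA) = z(0.00781) = -2.418
d' = 1.028 − (-2.418) = 3.446

d' = 3.45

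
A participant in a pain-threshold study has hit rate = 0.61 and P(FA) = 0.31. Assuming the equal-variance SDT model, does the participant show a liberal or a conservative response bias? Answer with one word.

conservative

z(H) = 0.279, z(FA) = -0.496
c = −½·(z(H) + z(FA)) = 0.1085
c > 0 → conservative criterion (biased toward responding “no”).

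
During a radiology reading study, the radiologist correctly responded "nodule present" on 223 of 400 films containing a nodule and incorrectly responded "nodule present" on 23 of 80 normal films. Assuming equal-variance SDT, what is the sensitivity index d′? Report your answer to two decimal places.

H = 223/400 = 0.5575
FA = 23/80 = 0.2875
z(H) = z(0.5575) = 0.145
z(FA) = z(0.2875) = -0.561
d' = z(H) − z(FA) = 0.145 − (-0.561) = 0.706

d′ = 0.71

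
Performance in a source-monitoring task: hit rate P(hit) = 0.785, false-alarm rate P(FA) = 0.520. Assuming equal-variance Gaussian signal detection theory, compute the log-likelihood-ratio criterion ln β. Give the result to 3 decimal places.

z(H) = z(0.785) = 0.7892
z(FA) = z(0.520) = 0.0502
ln β = −½·[z(H)² − z(FA)²] = −0.5 × (0.6228 − 0.0025) = -0.31015

ln β = -0.310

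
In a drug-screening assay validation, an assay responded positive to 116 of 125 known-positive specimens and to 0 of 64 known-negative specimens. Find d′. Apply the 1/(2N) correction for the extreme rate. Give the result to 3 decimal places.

d′ = 3.879

The false-alarm rate is 0/64 = 0, so apply the 1/(2N) correction: FA → 1/(2·64) = 0.00781.
z(H) = z(0.92800) = 1.4611
z(FA) = z(0.00781) = -2.4177
d' = 1.4611 − (-2.4177) = 3.8788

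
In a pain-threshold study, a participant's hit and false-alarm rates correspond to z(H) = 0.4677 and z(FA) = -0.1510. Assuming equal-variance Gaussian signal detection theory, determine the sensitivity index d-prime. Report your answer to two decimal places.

d' = z(H) − z(FA) = 0.4677 − (-0.1510) = 0.6187

d-prime = 0.62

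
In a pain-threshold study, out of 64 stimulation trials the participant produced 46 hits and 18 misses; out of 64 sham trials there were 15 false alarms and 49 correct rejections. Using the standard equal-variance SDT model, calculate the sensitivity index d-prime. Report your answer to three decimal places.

d-prime = 1.304

H = 46/64 = 0.7188
FA = 15/64 = 0.2344
z(H) = z(0.7188) = 0.5793
z(FA) = z(0.2344) = -0.7244
d' = z(H) − z(FA) = 0.5793 − (-0.7244) = 1.3037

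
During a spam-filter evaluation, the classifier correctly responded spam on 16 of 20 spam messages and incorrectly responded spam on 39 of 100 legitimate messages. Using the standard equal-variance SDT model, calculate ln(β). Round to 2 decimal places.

H = 16/20 = 0.8000
FA = 39/100 = 0.3900
z(H) = 0.842
z(FA) = -0.279
ln β = −½·[z(H)² − z(FA)²] = −0.5 × (0.709 − 0.078) = -0.3155

ln β = -0.32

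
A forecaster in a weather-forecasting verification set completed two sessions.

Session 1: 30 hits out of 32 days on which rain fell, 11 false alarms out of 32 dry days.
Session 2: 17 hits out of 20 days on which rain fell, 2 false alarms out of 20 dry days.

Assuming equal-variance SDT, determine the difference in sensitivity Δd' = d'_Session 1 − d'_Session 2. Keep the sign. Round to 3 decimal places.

Session 1: z(0.9375) = 1.5341, z(0.3438) = -0.4021, d' = 1.9362
Session 2: z(0.8500) = 1.0364, z(0.1000) = -1.2816, d' = 2.3180
Δd' = d'_Session 1 − d'_Session 2 = 1.9362 − 2.3180 = -0.3818
Session 2 has the higher sensitivity.

Δd' = -0.382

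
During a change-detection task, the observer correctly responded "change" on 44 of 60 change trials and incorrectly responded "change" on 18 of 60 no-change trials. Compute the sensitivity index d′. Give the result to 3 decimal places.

d′ = 1.147

H = 44/60 = 0.7333
FA = 18/60 = 0.3000
Φ⁻¹(H) = 0.6228
Φ⁻¹(FA) = -0.5244
d' = z(H) − z(FA) = 0.6228 − (-0.5244) = 1.1472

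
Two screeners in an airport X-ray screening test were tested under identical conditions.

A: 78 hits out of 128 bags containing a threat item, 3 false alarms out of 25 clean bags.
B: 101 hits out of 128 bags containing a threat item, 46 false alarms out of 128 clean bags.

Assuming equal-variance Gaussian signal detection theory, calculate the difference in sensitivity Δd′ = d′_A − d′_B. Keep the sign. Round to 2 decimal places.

Δd′ = 0.29

A: z(0.6094) = 0.278, z(0.1200) = -1.175, d' = 1.453
B: z(0.7891) = 0.803, z(0.3594) = -0.360, d' = 1.163
Δd' = d'_A − d'_B = 1.453 − 1.163 = 0.290
A has the higher sensitivity.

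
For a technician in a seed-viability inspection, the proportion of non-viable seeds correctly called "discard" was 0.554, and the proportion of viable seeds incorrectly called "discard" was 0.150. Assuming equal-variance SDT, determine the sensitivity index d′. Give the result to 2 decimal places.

d′ = 1.17

z(H) = 0.136
z(FA) = -1.036
d' = z(H) − z(FA) = 0.136 − (-1.036) = 1.172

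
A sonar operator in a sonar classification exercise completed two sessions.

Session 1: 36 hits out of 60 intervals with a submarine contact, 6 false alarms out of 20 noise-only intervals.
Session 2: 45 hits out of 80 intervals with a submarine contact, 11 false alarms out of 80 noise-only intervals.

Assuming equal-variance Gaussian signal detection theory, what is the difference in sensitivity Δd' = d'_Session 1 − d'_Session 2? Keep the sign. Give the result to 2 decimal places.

Δd' = -0.47

Session 1: z(0.6000) = 0.253, z(0.3000) = -0.524, d' = 0.777
Session 2: z(0.5625) = 0.157, z(0.1375) = -1.092, d' = 1.249
Δd' = d'_Session 1 − d'_Session 2 = 0.777 − 1.249 = -0.472
Session 2 has the higher sensitivity.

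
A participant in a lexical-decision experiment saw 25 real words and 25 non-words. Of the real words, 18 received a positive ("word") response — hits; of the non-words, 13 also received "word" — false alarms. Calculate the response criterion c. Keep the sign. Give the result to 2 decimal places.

c = -0.32

H = 18/25 = 0.7200
FA = 13/25 = 0.5200
Φ⁻¹(H) = Φ⁻¹(0.7200) = 0.5828
Φ⁻¹(FA) = Φ⁻¹(0.5200) = 0.0502
c = −½·[z(H) + z(FA)] = −0.5 × (0.5828 + 0.0502) = -0.3165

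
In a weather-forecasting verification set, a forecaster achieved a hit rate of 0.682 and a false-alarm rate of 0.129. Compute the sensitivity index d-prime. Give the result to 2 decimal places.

z(0.682) = 0.4733, z(0.129) = -1.1311
d' = z(H) − z(FA) = 0.4733 − (-1.1311) = 1.6044

d-prime = 1.60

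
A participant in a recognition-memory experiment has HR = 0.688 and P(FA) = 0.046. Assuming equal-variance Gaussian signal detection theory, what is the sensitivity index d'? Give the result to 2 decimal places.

d' = 2.18

z(0.688) = 0.4902, z(0.046) = -1.6849
d' = z(H) − z(FA) = 0.4902 − (-1.6849) = 2.1751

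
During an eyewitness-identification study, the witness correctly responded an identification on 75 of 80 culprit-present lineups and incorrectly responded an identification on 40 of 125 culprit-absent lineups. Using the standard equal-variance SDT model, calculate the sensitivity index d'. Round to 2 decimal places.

H = 75/80 = 0.9375
FA = 40/125 = 0.3200
z(H) = z(0.9375) = 1.534
z(FA) = z(0.3200) = -0.468
d' = z(H) − z(FA) = 1.534 − (-0.468) = 2.002

d' = 2.00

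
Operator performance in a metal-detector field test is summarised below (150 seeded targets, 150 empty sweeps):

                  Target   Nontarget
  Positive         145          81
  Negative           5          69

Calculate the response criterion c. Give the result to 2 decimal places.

c = -0.97

H = 145/150 = 0.9667
FA = 81/150 = 0.5400
z(H) = 1.8344
z(FA) = 0.1004
c = −½·[z(H) + z(FA)] = −0.5 × (1.8344 + 0.1004) = -0.9674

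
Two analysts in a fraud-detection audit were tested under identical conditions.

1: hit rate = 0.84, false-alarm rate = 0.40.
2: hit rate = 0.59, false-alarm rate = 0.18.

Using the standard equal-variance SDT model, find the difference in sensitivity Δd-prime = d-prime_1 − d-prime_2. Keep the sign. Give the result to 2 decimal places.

1: z(0.84) = 0.994, z(0.40) = -0.253, d' = 1.247
2: z(0.59) = 0.228, z(0.18) = -0.915, d' = 1.143
Δd' = d'_1 − d'_2 = 1.247 − 1.143 = 0.104
1 has the higher sensitivity.

Δd-prime = 0.10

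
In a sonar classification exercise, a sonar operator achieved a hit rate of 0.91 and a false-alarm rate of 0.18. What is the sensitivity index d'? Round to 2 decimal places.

z(0.91) = 1.3408, z(0.18) = -0.9154
d' = z(H) − z(FA) = 1.3408 − (-0.9154) = 2.2562

d' = 2.26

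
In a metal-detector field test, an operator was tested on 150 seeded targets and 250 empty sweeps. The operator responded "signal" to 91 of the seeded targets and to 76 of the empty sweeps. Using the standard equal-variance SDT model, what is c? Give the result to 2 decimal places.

H = 91/150 = 0.6067
FA = 76/250 = 0.3040
Φ⁻¹(H) = Φ⁻¹(0.6067) = 0.271
Φ⁻¹(FA) = Φ⁻¹(0.3040) = -0.513
c = −½·[z(H) + z(FA)] = −0.5 × (0.271 + (-0.513)) = 0.121

c = 0.12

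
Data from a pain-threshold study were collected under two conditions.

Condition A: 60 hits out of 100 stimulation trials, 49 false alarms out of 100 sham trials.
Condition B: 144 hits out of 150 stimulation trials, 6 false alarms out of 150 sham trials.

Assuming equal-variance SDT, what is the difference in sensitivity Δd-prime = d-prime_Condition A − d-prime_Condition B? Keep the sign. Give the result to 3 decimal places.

Δd-prime = -3.223

Condition A: z(0.6000) = 0.2533, z(0.4900) = -0.0251, d' = 0.2784
Condition B: z(0.9600) = 1.7507, z(0.0400) = -1.7507, d' = 3.5014
Δd' = d'_Condition A − d'_Condition B = 0.2784 − 3.5014 = -3.2230
Condition B has the higher sensitivity.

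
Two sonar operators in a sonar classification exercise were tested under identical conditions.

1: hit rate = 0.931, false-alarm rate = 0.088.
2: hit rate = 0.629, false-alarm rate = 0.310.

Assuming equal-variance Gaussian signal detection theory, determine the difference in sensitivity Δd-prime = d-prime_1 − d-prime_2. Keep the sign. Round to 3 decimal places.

1: z(0.931) = 1.4833, z(0.088) = -1.3532, d' = 2.8365
2: z(0.629) = 0.3292, z(0.310) = -0.4959, d' = 0.8251
Δd' = d'_1 − d'_2 = 2.8365 − 0.8251 = 2.0114
1 has the higher sensitivity.

Δd-prime = 2.011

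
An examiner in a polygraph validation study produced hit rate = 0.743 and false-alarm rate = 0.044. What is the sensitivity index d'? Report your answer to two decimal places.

d' = 2.36

z(H) = 0.6526
z(FA) = -1.7060
d' = z(H) − z(FA) = 0.6526 − (-1.7060) = 2.3586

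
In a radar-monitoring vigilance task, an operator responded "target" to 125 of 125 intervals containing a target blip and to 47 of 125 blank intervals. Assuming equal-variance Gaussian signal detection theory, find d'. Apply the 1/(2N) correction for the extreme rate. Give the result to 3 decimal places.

d' = 2.968

The hit rate is 125/125 = 1, so apply the 1/(2N) correction: H → 1 − 1/(2·125) = 0.99600.
z(H) = z(0.99600) = 2.6521
z(FA) = z(0.37600) = -0.3160
d' = 2.6521 − (-0.3160) = 2.9681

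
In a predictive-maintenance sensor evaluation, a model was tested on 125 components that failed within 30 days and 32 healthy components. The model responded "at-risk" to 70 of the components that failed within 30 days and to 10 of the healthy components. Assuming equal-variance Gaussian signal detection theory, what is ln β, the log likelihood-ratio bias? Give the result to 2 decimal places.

ln β = 0.11

H = 70/125 = 0.5600
FA = 10/32 = 0.3125
Φ⁻¹(H) = Φ⁻¹(0.5600) = 0.151
Φ⁻¹(FA) = Φ⁻¹(0.3125) = -0.489
ln β = −½·[z(H)² − z(FA)²] = −0.5 × (0.023 − 0.239) = 0.108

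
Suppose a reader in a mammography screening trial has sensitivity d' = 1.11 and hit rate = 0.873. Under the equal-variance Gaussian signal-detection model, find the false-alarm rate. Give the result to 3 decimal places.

z(hit rate) = z(0.873) = 1.1407
z(FA) = z(H) − d' = 1.1407 − 1.11 = 0.0307
false-alarm rate = Φ(0.0307) = 0.5122

false-alarm rate = 0.512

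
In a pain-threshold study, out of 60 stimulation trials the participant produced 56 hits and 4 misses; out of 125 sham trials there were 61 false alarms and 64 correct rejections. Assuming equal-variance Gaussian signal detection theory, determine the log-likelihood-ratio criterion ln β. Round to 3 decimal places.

H = 56/60 = 0.9333
FA = 61/125 = 0.4880
z(H) = 1.5008
z(FA) = -0.0301
ln β = −½·[z(H)² − z(FA)²] = −0.5 × (2.2524 − 0.0009) = -1.12575

ln β = -1.126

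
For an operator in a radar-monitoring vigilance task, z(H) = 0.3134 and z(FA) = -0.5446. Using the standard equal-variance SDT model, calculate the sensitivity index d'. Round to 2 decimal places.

d' = 0.86

d' = z(H) − z(FA) = 0.3134 − (-0.5446) = 0.8580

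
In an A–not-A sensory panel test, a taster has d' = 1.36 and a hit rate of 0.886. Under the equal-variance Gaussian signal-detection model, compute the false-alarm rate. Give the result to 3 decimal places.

z(hit rate) = z(0.886) = 1.2055
z(FA) = z(H) − d' = 1.2055 − 1.36 = -0.1545
false-alarm rate = Φ(-0.1545) = 0.4386

false-alarm rate = 0.439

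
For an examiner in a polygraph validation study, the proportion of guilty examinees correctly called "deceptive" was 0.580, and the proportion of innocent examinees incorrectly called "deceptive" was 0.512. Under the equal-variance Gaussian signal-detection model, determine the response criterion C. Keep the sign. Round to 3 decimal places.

C = -0.116

Φ⁻¹(H) = 0.2019
Φ⁻¹(FA) = 0.0301
c = −½·[z(H) + z(FA)] = −0.5 × (0.2019 + 0.0301) = -0.1160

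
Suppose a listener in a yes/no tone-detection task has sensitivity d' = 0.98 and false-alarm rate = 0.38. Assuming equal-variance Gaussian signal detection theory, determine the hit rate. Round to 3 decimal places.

hit rate = 0.750

z(false-alarm rate) = z(0.38) = -0.3055
z(H) = z(FA) + d' = -0.3055 + 0.98 = 0.6745
hit rate = Φ(0.6745) = 0.7500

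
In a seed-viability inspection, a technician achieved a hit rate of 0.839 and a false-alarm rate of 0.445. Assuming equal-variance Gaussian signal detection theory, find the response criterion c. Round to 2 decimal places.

z(H) = 0.990
z(FA) = -0.138
c = −½·[z(H) + z(FA)] = −0.5 × (0.990 + (-0.138)) = -0.426

c = -0.43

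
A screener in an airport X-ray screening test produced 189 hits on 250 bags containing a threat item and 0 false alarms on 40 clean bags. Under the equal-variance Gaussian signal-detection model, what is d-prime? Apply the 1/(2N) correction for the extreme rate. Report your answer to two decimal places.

The false-alarm rate is 0/40 = 0, so apply the 1/(2N) correction: FA → 1/(2·40) = 0.01250.
z(H) = z(0.75600) = 0.693
z(FA) = z(0.01250) = -2.241
d' = 0.693 − (-2.241) = 2.934

d-prime = 2.93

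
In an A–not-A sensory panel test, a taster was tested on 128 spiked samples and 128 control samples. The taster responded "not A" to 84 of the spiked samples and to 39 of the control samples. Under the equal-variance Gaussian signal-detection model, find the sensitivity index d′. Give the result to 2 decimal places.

d′ = 0.91

H = 84/128 = 0.6562
FA = 39/128 = 0.3047
Φ⁻¹(H) = 0.4021
Φ⁻¹(FA) = -0.5109
d' = z(H) − z(FA) = 0.4021 − (-0.5109) = 0.9130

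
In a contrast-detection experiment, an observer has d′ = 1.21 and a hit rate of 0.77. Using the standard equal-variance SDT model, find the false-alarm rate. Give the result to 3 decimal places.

false-alarm rate = 0.319

z(hit rate) = z(0.77) = 0.7388
z(FA) = z(H) − d' = 0.7388 − 1.21 = -0.4712
false-alarm rate = Φ(-0.4712) = 0.3187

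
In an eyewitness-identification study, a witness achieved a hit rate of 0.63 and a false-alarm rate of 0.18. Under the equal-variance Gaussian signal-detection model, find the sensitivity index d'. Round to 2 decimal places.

z(H) = z(0.63) = 0.332
z(FA) = z(0.18) = -0.915
d' = z(H) − z(FA) = 0.332 − (-0.915) = 1.247

d' = 1.25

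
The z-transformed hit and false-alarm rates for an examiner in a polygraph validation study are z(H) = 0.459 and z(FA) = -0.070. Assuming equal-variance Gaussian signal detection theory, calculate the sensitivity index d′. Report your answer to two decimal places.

d' = z(H) − z(FA) = 0.459 − (-0.070) = 0.529

d′ = 0.53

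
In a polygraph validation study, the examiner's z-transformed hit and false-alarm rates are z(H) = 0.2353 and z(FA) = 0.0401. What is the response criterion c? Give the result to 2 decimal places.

c = -0.14

c = −½·[z(H) + z(FA)] = −½·(0.2353 + 0.0401) = -0.1377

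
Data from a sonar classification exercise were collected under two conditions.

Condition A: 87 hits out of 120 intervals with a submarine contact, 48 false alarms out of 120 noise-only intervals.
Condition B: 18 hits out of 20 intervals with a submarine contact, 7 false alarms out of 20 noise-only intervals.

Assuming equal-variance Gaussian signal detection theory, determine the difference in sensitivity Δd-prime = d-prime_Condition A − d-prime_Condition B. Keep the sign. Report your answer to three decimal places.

Δd-prime = -0.816

Condition A: z(0.7250) = 0.5978, z(0.4000) = -0.2533, d' = 0.8511
Condition B: z(0.9000) = 1.2816, z(0.3500) = -0.3853, d' = 1.6669
Δd' = d'_Condition A − d'_Condition B = 0.8511 − 1.6669 = -0.8158
Condition B has the higher sensitivity.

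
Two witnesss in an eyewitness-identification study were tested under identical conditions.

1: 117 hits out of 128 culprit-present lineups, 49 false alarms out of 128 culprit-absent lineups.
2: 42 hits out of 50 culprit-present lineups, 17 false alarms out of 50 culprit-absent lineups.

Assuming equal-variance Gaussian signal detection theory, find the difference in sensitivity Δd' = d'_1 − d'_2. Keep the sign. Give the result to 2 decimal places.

Δd' = 0.26

1: z(0.9141) = 1.366, z(0.3828) = -0.298, d' = 1.664
2: z(0.8400) = 0.994, z(0.3400) = -0.412, d' = 1.406
Δd' = d'_1 − d'_2 = 1.664 − 1.406 = 0.258
1 has the higher sensitivity.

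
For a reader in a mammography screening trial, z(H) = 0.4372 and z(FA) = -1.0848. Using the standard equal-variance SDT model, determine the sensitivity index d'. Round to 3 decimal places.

d' = 1.522

d' = z(H) − z(FA) = 0.4372 − (-1.0848) = 1.5220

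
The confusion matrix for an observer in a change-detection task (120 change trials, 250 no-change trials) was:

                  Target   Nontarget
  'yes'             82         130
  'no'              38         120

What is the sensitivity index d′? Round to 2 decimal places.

H = 82/120 = 0.6833
FA = 130/250 = 0.5200
z(H) = 0.477
z(FA) = 0.050
d' = z(H) − z(FA) = 0.477 − 0.050 = 0.427

d′ = 0.43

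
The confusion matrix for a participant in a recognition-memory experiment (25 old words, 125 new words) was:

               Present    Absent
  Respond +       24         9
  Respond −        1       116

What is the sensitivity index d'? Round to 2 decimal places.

H = 24/25 = 0.9600
FA = 9/125 = 0.0720
Φ⁻¹(0.9600) = 1.7507, Φ⁻¹(0.0720) = -1.4611
d' = z(H) − z(FA) = 1.7507 − (-1.4611) = 3.2118

d' = 3.21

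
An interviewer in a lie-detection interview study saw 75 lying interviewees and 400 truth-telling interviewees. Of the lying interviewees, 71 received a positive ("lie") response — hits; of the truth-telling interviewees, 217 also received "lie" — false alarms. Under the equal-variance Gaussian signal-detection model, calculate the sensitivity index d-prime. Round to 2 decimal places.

H = 71/75 = 0.9467
FA = 217/400 = 0.5425
z(0.9467) = 1.6137, z(0.5425) = 0.1067
d' = z(H) − z(FA) = 1.6137 − 0.1067 = 1.5070

d-prime = 1.51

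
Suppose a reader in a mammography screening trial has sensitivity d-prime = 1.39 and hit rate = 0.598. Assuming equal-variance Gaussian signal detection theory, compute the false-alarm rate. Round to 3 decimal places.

z(hit rate) = z(0.598) = 0.2482
z(FA) = z(H) − d' = 0.2482 − 1.39 = -1.1418
false-alarm rate = Φ(-1.1418) = 0.1268

false-alarm rate = 0.127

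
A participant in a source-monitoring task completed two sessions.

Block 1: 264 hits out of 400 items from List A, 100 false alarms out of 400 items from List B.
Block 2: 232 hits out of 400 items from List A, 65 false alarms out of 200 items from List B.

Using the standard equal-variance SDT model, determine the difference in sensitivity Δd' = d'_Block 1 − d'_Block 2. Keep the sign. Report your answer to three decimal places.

Block 1: z(0.6600) = 0.4125, z(0.2500) = -0.6745, d' = 1.0870
Block 2: z(0.5800) = 0.2019, z(0.3250) = -0.4538, d' = 0.6557
Δd' = d'_Block 1 − d'_Block 2 = 1.0870 − 0.6557 = 0.4313
Block 1 has the higher sensitivity.

Δd' = 0.431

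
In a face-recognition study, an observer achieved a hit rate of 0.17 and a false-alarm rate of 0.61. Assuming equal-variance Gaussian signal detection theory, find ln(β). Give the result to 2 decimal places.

z(H) = -0.954
z(FA) = 0.279
ln β = −½·[z(H)² − z(FA)²] = −0.5 × (0.910 − 0.078) = -0.416

ln β = -0.42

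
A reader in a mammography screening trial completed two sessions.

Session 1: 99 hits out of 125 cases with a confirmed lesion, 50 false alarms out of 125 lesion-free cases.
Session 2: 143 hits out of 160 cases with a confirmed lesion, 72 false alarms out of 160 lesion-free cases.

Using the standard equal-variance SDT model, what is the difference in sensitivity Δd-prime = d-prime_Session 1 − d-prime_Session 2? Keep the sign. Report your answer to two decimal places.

Session 1: z(0.7920) = 0.813, z(0.4000) = -0.253, d' = 1.066
Session 2: z(0.8938) = 1.247, z(0.4500) = -0.126, d' = 1.373
Δd' = d'_Session 1 − d'_Session 2 = 1.066 − 1.373 = -0.307
Session 2 has the higher sensitivity.

Δd-prime = -0.31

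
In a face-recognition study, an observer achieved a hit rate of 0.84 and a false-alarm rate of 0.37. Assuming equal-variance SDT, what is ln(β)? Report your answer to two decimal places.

z(0.84) = 0.994, z(0.37) = -0.332
ln β = −½·[z(H)² − z(FA)²] = −0.5 × (0.988 − 0.110) = -0.439

ln β = -0.44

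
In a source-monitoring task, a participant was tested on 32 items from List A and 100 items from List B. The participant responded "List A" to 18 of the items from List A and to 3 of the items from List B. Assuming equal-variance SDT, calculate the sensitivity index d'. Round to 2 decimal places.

d' = 2.04

H = 18/32 = 0.5625
FA = 3/100 = 0.0300
z(0.5625) = 0.1573, z(0.0300) = -1.8808
d' = z(H) − z(FA) = 0.1573 − (-1.8808) = 2.0381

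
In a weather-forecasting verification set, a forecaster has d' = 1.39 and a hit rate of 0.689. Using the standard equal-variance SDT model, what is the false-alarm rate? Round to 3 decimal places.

z(hit rate) = z(0.689) = 0.4930
z(FA) = z(H) − d' = 0.4930 − 1.39 = -0.8970
false-alarm rate = Φ(-0.8970) = 0.1849

false-alarm rate = 0.185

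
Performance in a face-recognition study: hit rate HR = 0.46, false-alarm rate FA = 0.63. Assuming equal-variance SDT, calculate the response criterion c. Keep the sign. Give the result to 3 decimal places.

c = -0.116

Φ⁻¹(H) = Φ⁻¹(0.46) = -0.1004
Φ⁻¹(FA) = Φ⁻¹(0.63) = 0.3319
c = −½·[z(H) + z(FA)] = −0.5 × (-0.1004 + 0.3319) = -0.11575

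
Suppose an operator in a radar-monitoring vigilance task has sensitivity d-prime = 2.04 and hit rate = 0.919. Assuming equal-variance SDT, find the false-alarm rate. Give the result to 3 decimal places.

z(hit rate) = z(0.919) = 1.3984
z(FA) = z(H) − d' = 1.3984 − 2.04 = -0.6416
false-alarm rate = Φ(-0.6416) = 0.2606

false-alarm rate = 0.261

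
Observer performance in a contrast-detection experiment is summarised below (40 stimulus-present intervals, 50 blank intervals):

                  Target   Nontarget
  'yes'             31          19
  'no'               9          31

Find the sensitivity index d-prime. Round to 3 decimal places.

H = 31/40 = 0.7750
FA = 19/50 = 0.3800
z(H) = z(0.7750) = 0.7554
z(FA) = z(0.3800) = -0.3055
d' = z(H) − z(FA) = 0.7554 − (-0.3055) = 1.0609

d-prime = 1.061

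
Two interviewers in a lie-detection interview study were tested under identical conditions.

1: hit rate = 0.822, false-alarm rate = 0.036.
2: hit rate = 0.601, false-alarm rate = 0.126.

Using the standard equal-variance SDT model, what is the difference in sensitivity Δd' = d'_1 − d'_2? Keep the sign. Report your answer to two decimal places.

Δd' = 1.32

1: z(0.822) = 0.923, z(0.036) = -1.799, d' = 2.722
2: z(0.601) = 0.256, z(0.126) = -1.146, d' = 1.402
Δd' = d'_1 − d'_2 = 2.722 − 1.402 = 1.320
1 has the higher sensitivity.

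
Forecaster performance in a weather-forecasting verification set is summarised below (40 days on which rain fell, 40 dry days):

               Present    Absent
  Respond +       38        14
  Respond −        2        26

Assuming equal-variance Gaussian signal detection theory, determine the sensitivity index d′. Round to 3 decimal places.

d′ = 2.030

H = 38/40 = 0.9500
FA = 14/40 = 0.3500
z(H) = z(0.9500) = 1.6449
z(FA) = z(0.3500) = -0.3853
d' = z(H) − z(FA) = 1.6449 − (-0.3853) = 2.0302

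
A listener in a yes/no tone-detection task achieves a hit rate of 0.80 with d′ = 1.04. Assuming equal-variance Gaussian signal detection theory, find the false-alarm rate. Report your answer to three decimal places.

z(hit rate) = z(0.80) = 0.8416
z(FA) = z(H) − d' = 0.8416 − 1.04 = -0.1984
false-alarm rate = Φ(-0.1984) = 0.4214

false-alarm rate = 0.421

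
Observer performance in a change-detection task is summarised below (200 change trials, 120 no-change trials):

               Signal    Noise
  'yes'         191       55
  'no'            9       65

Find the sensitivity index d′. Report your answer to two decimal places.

d′ = 1.80

H = 191/200 = 0.9550
FA = 55/120 = 0.4583
Φ⁻¹(H) = Φ⁻¹(0.9550) = 1.6954
Φ⁻¹(FA) = Φ⁻¹(0.4583) = -0.1047
d' = z(H) − z(FA) = 1.6954 − (-0.1047) = 1.8001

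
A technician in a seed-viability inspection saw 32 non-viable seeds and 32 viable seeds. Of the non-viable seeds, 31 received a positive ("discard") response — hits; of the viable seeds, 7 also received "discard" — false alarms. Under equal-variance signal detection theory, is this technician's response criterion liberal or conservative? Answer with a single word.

liberal

z(H) = 1.863, z(FA) = -0.776
c = −½·(z(H) + z(FA)) = -0.5435
c < 0 → liberal criterion (biased toward responding “yes”).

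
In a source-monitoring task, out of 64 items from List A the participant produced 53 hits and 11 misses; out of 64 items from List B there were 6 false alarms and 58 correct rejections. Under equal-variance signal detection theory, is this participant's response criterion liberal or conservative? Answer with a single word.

conservative

z(H) = 0.947, z(FA) = -1.318
c = −½·(z(H) + z(FA)) = 0.1855
c > 0 → conservative criterion (biased toward responding “no”).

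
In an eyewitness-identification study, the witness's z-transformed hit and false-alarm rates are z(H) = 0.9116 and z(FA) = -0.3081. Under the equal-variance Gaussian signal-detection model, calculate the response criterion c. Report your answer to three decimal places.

c = −½·[z(H) + z(FA)] = −½·(0.9116 + (-0.3081)) = -0.30175
c < 0: the witness has a liberal response bias.

c = -0.302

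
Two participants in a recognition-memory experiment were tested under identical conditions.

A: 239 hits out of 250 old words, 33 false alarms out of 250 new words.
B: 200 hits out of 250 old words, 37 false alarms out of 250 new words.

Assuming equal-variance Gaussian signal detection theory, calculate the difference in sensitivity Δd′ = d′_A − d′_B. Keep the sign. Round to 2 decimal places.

A: z(0.9560) = 1.706, z(0.1320) = -1.117, d' = 2.823
B: z(0.8000) = 0.842, z(0.1480) = -1.045, d' = 1.887
Δd' = d'_A − d'_B = 2.823 − 1.887 = 0.936
A has the higher sensitivity.

Δd′ = 0.94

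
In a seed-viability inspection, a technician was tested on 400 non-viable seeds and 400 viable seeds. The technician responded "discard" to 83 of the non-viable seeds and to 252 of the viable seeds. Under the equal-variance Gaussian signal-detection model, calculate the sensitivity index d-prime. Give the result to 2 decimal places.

d-prime = -1.15

H = 83/400 = 0.2075
FA = 252/400 = 0.6300
Φ⁻¹(H) = Φ⁻¹(0.2075) = -0.815
Φ⁻¹(FA) = Φ⁻¹(0.6300) = 0.332
d' = z(H) − z(FA) = -0.815 − 0.332 = -1.147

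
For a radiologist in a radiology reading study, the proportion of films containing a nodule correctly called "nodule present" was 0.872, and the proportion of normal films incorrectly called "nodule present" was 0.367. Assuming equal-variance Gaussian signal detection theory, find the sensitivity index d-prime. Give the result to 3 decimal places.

d-prime = 1.476

Φ⁻¹(H) = Φ⁻¹(0.872) = 1.1359
Φ⁻¹(FA) = Φ⁻¹(0.367) = -0.3398
d' = z(H) − z(FA) = 1.1359 − (-0.3398) = 1.4757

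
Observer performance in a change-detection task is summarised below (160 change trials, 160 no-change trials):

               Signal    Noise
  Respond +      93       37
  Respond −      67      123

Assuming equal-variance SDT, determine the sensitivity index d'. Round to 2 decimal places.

d' = 0.94

H = 93/160 = 0.5813
FA = 37/160 = 0.2313
Φ⁻¹(H) = Φ⁻¹(0.5813) = 0.205
Φ⁻¹(FA) = Φ⁻¹(0.2313) = -0.735
d' = z(H) − z(FA) = 0.205 − (-0.735) = 0.940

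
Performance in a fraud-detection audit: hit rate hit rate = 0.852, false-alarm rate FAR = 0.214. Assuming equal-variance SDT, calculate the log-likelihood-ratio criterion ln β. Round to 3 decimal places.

ln β = -0.232

z(0.852) = 1.0450, z(0.214) = -0.7926
ln β = −½·[z(H)² − z(FA)²] = −0.5 × (1.0920 − 0.6282) = -0.2319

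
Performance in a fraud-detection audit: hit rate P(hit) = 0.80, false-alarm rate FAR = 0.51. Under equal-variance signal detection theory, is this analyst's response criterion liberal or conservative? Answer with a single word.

liberal

z(H) = 0.842, z(FA) = 0.025
c = −½·(z(H) + z(FA)) = -0.4335
c < 0 → liberal criterion (biased toward responding “yes”).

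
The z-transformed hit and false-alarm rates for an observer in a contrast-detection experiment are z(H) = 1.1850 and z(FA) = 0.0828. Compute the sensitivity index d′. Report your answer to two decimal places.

d′ = 1.10

d' = z(H) − z(FA) = 1.1850 − 0.0828 = 1.1022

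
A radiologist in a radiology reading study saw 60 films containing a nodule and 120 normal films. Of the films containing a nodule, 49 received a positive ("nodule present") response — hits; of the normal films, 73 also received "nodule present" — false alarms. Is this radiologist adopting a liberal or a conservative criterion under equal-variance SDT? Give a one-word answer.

z(H) = 0.903, z(FA) = 0.275
c = −½·(z(H) + z(FA)) = -0.589
c < 0 → liberal criterion (biased toward responding “yes”).

liberal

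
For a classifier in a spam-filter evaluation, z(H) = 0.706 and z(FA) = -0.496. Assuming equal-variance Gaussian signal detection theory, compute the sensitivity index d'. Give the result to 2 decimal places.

d' = z(H) − z(FA) = 0.706 − (-0.496) = 1.202

d' = 1.20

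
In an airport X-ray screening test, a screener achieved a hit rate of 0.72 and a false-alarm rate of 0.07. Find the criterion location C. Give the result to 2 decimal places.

C = 0.45

z(H) = z(0.72) = 0.5828
z(FA) = z(0.07) = -1.4758
c = −½·[z(H) + z(FA)] = −0.5 × (0.5828 + (-1.4758)) = 0.4465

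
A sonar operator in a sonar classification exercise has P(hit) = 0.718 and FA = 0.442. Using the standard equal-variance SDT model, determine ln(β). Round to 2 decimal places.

ln β = -0.16

z(H) = 0.577
z(FA) = -0.146
ln β = −½·[z(H)² − z(FA)²] = −0.5 × (0.333 − 0.021) = -0.156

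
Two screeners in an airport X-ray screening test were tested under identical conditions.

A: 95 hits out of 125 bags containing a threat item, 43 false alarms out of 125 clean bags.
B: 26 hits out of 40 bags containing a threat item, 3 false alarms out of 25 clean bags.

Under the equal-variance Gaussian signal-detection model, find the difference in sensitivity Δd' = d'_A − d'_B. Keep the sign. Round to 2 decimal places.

A: z(0.7600) = 0.706, z(0.3440) = -0.402, d' = 1.108
B: z(0.6500) = 0.385, z(0.1200) = -1.175, d' = 1.560
Δd' = d'_A − d'_B = 1.108 − 1.560 = -0.452
B has the higher sensitivity.

Δd' = -0.45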